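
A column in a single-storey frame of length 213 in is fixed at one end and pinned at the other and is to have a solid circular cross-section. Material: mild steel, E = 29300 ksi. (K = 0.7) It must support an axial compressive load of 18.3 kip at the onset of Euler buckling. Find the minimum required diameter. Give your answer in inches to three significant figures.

d ≈ 2.31 in

L_e = K·L = 0.7 × 213 = 149.1 in
Required I = P_cr·L_e²/(π²E) = 1.830×10^4 × 149.1² / (π² × 2.93×10^7) = 1.407 in⁴
Solid circle: I = πd⁴/64  ⇒  d = (64I/π)^(1/4) = (64×1.407/π)^(1/4) = 2.31 in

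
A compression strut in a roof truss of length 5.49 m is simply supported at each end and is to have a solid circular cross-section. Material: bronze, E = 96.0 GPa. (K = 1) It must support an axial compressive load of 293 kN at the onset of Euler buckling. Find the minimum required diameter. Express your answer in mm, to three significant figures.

L_e = K·L = 1 × 5.49 = 5.490 m
Required I = P_cr·L_e²/(π²E) = 2.930×10^5 × 5.490² / (π² × 9.60×10^10) = 9.321×10^-6 m⁴
I_req = 9.321×10^6 mm⁴
Solid circle: I = πd⁴/64  ⇒  d = (64I/π)^(1/4) = (64×9.321×10^6/π)^(1/4) = 117 mm

d ≈ 117 mm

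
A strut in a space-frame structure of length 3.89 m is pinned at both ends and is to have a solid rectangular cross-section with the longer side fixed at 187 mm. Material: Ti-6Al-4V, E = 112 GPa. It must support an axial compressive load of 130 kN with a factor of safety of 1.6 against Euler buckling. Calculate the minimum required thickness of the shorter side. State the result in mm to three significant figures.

Required P_cr = n·P = 1.6 × 130 = 208.0 kN
L_e = K·L = 1 × 3.89 = 3.890 m
Required I = P_cr·L_e²/(π²E) = 2.080×10^5 × 3.890² / (π² × 1.12×10^11) = 2.847×10^-6 m⁴
I_req = 2.847×10^6 mm⁴
Rectangle, weak axis: I_min = h·b³/12 with h = 187 mm fixed  ⇒  b = (12I/h)^(1/3) = 56.7 mm

b ≈ 56.7 mm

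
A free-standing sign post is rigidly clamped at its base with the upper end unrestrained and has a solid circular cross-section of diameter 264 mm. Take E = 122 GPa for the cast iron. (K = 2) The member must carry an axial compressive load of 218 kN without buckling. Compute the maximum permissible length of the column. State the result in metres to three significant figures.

I = πd⁴/64 = π×264⁴/64 = 2.384×10^8 mm⁴
I = 2.384×10^-4 m⁴
At the buckling limit P_cr = P = 2.180×10^5 N
From P_cr = π²EI/(K·L)²:  L = (1/K)·√(π²EI/P_cr) = (1/2)·√(π²×1.22×10^11×2.384×10^-4/2.180×10^5)
L = 18.1 m

L_max ≈ 18.1 m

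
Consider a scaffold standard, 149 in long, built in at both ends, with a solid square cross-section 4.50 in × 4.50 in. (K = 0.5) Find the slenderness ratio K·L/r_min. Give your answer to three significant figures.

For a square r = a/√12 = 4.50/√12 = 1.299 in
L_e = K·L = 0.5 × 149 = 74.50 in
λ = L_e / r_min = 74.500 / 1.299 = 57.4

λ ≈ 57.4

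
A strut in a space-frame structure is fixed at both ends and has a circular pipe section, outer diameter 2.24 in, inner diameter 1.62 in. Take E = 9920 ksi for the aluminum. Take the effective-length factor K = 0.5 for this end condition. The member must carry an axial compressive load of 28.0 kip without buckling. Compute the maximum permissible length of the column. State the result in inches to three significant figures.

d_o = 2.24 in, d_i = 1.62 in
I = π(d_o⁴ − d_i⁴)/64 = π(2.24⁴ − 1.620⁴)/64 = 0.8978 in⁴
At the buckling limit P_cr = P = 2.800×10^4 lb
From P_cr = π²EI/(K·L)²:  L = (1/K)·√(π²EI/P_cr) = (1/0.5)·√(π²×9.92×10^6×0.8978/2.800×10^4)
L = 112 in

L_max ≈ 112 in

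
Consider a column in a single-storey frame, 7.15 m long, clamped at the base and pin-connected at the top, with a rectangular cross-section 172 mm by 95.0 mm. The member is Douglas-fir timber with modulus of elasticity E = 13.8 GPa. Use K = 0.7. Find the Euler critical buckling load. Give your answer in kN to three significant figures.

P_cr ≈ 66.8 kN

Buckling occurs about the weak axis: I_min = h·b³/12 with b = 95.0 mm (the shorter side).
I_min = 172×95.0³/12 = 1.229×10^7 mm⁴
I = 1.229×10^7 mm⁴ = 1.229×10^-5 m⁴
Effective length L_e = K·L = 0.7 × 7.15 = 5.005 m
P_cr = π²EI / L_e² = π² × 13.8×10⁹ × 1.229×10^-5 / 5.005² = 6.682×10^4 N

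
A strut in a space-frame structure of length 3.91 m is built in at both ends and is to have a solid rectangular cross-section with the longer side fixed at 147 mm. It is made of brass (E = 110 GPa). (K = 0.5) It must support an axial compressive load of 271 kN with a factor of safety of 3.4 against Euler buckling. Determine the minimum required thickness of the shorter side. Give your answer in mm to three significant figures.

Required P_cr = n·P = 3.4 × 271 = 921.4 kN
L_e = K·L = 0.5 × 3.91 = 1.955 m
Required I = P_cr·L_e²/(π²E) = 9.214×10^5 × 1.955² / (π² × 1.10×10^11) = 3.244×10^-6 m⁴
I_req = 3.244×10^6 mm⁴
Rectangle, weak axis: I_min = h·b³/12 with h = 147 mm fixed  ⇒  b = (12I/h)^(1/3) = 64.2 mm

b ≈ 64.2 mm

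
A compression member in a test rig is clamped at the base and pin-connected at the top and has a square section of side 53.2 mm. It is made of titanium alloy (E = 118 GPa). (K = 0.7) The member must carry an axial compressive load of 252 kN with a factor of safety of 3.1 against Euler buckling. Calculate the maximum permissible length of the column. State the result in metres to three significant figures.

I = a⁴/12 = 53.2⁴/12 = 6.675×10^5 mm⁴
I = 6.675×10^-7 m⁴
Required critical load P_cr = n·P = 3.1 × 252 = 781.2 kN = 7.812×10^5 N
From P_cr = π²EI/(K·L)²:  L = (1/K)·√(π²EI/P_cr) = (1/0.7)·√(π²×1.18×10^11×6.675×10^-7/7.812×10^5)
L = 1.43 m

L_max ≈ 1.43 m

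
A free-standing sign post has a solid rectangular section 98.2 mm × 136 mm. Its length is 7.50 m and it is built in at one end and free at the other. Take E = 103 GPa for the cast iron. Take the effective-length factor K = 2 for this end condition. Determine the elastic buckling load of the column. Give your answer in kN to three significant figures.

P_cr ≈ 48.5 kN

Buckling occurs about the weak axis: I_min = h·b³/12 with b = 98.2 mm (the shorter side).
I_min = 136×98.2³/12 = 1.073×10^7 mm⁴
I = 1.073×10^7 mm⁴ = 1.073×10^-5 m⁴
Effective length L_e = K·L = 2 × 7.50 = 15.00 m
P_cr = π²EI / L_e² = π² × 103×10⁹ × 1.073×10^-5 / 15.00² = 4.849×10^4 N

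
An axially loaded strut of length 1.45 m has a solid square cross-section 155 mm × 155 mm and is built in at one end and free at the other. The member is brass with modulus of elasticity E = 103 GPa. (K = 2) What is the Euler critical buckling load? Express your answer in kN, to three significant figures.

P_cr ≈ 5810 kN

I = a⁴/12 = 155⁴/12 = 4.810×10^7 mm⁴
I = 4.810×10^7 mm⁴ = 4.810×10^-5 m⁴
Effective length L_e = K·L = 2 × 1.45 = 2.900 m
P_cr = π²EI / L_e² = π² × 103×10⁹ × 4.810×10^-5 / 2.900² = 5.814×10^6 N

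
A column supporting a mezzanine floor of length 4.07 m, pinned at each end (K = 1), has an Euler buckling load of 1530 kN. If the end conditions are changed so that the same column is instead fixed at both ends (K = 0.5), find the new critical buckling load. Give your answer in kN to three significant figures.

P_cr ≈ 6120 kN

P_cr ∝ 1/K², so P_cr,new = P_cr,old × (K_old/K_new)² = 1530 × (1/0.5)²
= 1530 × 4.000 = 6120 kN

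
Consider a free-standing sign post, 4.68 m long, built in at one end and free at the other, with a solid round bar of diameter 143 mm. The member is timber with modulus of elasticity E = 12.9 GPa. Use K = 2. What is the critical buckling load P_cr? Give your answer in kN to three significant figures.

I = πd⁴/64 = π×143⁴/64 = 2.053×10^7 mm⁴
I = 2.053×10^7 mm⁴ = 2.053×10^-5 m⁴
Effective length L_e = K·L = 2 × 4.68 = 9.360 m
P_cr = π²EI / L_e² = π² × 12.9×10⁹ × 2.053×10^-5 / 9.360² = 2.983×10^4 N

P_cr ≈ 29.8 kN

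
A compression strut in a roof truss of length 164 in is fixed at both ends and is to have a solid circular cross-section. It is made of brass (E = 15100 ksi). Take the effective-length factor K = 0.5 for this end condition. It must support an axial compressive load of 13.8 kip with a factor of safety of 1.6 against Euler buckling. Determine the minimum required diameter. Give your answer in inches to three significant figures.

Required P_cr = n·P = 1.6 × 13.8 = 22.08 kip
L_e = K·L = 0.5 × 164 = 82.00 in
Required I = P_cr·L_e²/(π²E) = 2.208×10^4 × 82.00² / (π² × 1.51×10^7) = 0.9962 in⁴
Solid circle: I = πd⁴/64  ⇒  d = (64I/π)^(1/4) = (64×0.9962/π)^(1/4) = 2.12 in

d ≈ 2.12 in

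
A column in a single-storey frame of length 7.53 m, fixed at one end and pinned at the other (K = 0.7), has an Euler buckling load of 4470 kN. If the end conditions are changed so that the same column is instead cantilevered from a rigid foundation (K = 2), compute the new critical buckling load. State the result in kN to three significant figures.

P_cr ≈ 548 kN

P_cr ∝ 1/K², so P_cr,new = P_cr,old × (K_old/K_new)² = 4470 × (0.7/2)²
= 4470 × 0.1225 = 548 kN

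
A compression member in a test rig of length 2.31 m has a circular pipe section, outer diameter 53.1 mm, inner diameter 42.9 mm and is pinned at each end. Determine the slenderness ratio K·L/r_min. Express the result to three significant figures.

d_o = 53.1 mm, d_i = 42.9 mm
I = π(d_o⁴ − d_i⁴)/64 = π(53.1⁴ − 42.90⁴)/64 = 2.240×10^5 mm⁴
A = 769.1 mm²;  r_min = √(I/A) = √(2.240×10^5/769.1) = 17.07 mm
L_e = K·L = 1 × 2.31 m = 2.310 m = 2310.0 mm
λ = L_e / r_min = 2310.0 / 17.07 = 135

λ ≈ 135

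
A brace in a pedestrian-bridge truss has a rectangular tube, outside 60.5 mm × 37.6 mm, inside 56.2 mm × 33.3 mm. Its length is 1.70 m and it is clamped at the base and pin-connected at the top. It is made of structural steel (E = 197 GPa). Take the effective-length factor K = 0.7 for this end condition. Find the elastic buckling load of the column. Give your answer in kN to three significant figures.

Weak-axis I_min = (h_o·b_o³ − h_i·b_i³)/12 with b_o = 37.6, b_i = 33.30 mm (shorter outer/inner sides).
I_min = (60.5×37.6³ − 56.20×33.30³)/12 = 9.506×10^4 mm⁴
I = 9.506×10^4 mm⁴ = 9.506×10^-8 m⁴
Effective length L_e = K·L = 0.7 × 1.70 = 1.190 m
P_cr = π²EI / L_e² = π² × 197×10⁹ × 9.506×10^-8 / 1.190² = 1.305×10^5 N

P_cr ≈ 131 kN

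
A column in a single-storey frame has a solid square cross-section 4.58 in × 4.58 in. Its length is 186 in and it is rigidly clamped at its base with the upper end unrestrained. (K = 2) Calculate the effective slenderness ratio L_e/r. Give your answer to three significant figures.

λ ≈ 281

For a square r = a/√12 = 4.58/√12 = 1.322 in
L_e = K·L = 2 × 186 = 372.0 in
λ = L_e / r_min = 372.00 / 1.322 = 281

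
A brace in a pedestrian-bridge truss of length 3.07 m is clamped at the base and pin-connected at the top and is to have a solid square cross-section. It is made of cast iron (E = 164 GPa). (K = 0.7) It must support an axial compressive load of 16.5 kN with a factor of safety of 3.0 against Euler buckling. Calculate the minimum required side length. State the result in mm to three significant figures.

Required P_cr = n·P = 3.0 × 16.5 = 49.50 kN
L_e = K·L = 0.7 × 3.07 = 2.149 m
Required I = P_cr·L_e²/(π²E) = 4.950×10^4 × 2.149² / (π² × 1.64×10^11) = 1.412×10^-7 m⁴
I_req = 1.412×10^5 mm⁴
Solid square: I = a⁴/12  ⇒  a = (12I)^(1/4) = (12×1.412×10^5)^(1/4) = 36.1 mm

a ≈ 36.1 mm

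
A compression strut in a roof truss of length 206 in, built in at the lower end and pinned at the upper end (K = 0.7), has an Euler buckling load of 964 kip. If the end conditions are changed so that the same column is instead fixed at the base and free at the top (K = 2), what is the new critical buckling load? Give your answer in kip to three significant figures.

P_cr ∝ 1/K², so P_cr,new = P_cr,old × (K_old/K_new)² = 964 × (0.7/2)²
= 964 × 0.1225 = 118 kip

P_cr ≈ 118 kip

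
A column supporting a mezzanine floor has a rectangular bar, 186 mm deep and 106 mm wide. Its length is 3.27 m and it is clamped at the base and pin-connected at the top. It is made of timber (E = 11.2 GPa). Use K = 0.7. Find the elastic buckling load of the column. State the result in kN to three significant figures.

P_cr ≈ 389 kN

Buckling occurs about the weak axis: I_min = h·b³/12 with b = 106 mm (the shorter side).
I_min = 186×106³/12 = 1.846×10^7 mm⁴
I = 1.846×10^7 mm⁴ = 1.846×10^-5 m⁴
Effective length L_e = K·L = 0.7 × 3.27 = 2.289 m
P_cr = π²EI / L_e² = π² × 11.2×10⁹ × 1.846×10^-5 / 2.289² = 3.895×10^5 N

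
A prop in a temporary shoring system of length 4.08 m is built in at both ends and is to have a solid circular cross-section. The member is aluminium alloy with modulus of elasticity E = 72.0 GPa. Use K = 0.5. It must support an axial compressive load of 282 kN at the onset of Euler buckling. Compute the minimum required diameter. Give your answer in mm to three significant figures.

L_e = K·L = 0.5 × 4.08 = 2.040 m
Required I = P_cr·L_e²/(π²E) = 2.820×10^5 × 2.040² / (π² × 7.20×10^10) = 1.651×10^-6 m⁴
I_req = 1.651×10^6 mm⁴
Solid circle: I = πd⁴/64  ⇒  d = (64I/π)^(1/4) = (64×1.651×10^6/π)^(1/4) = 76.2 mm

d ≈ 76.2 mm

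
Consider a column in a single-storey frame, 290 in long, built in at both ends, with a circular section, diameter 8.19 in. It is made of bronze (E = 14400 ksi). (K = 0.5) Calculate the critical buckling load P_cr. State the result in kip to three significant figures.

P_cr ≈ 1490 kip

I = πd⁴/64 = π×8.19⁴/64 = 220.9 in⁴
Effective length L_e = K·L = 0.5 × 290 = 145.0 in
P_cr = π²EI / L_e² = π² × 14400×10³ × 220.9 / 145.0² = 1.493×10^6 lb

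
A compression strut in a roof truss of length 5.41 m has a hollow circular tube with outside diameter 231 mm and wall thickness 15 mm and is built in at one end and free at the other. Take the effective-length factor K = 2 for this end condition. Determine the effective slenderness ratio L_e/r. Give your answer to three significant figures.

λ ≈ 141

Inner diameter d_i = 231 − 2×15 = 201.0 mm
I = π(d_o⁴ − d_i⁴)/64 = π(231⁴ − 201.0⁴)/64 = 5.965×10^7 mm⁴
A = 1.018×10^4 mm²;  r_min = √(I/A) = √(5.965×10^7/1.018×10^4) = 76.55 mm
L_e = K·L = 2 × 5.41 m = 10.82 m = 10820 mm
λ = L_e / r_min = 10820 / 76.55 = 141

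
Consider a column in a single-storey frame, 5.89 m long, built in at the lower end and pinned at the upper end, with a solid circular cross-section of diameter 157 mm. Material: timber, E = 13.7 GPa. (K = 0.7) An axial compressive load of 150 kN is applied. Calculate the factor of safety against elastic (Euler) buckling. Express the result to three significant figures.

n ≈ 1.58

I = πd⁴/64 = π×157⁴/64 = 2.982×10^7 mm⁴
I = 2.982×10^7 mm⁴ = 2.982×10^-5 m⁴
Effective length L_e = K·L = 0.7 × 5.89 = 4.123 m
P_cr = π²EI / L_e² = π² × 13.7×10⁹ × 2.982×10^-5 / 4.123² = 2.372×10^5 N
Factor of safety n = P_cr / P = 237.23 / 150 = 1.58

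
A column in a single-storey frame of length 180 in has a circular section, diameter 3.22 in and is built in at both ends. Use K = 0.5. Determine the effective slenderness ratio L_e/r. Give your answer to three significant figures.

λ ≈ 112

I = πd⁴/64 = π×3.22⁴/64 = 5.277 in⁴
A = 8.143 in²;  r_min = √(I/A) = √(5.277/8.143) = 0.8050 in
L_e = K·L = 0.5 × 180 = 90.00 in
λ = L_e / r_min = 90.000 / 0.8050 = 112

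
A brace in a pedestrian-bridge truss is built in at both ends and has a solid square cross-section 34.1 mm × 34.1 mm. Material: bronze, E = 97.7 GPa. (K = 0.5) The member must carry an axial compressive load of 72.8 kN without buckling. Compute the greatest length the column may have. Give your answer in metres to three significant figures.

I = a⁴/12 = 34.1⁴/12 = 1.127×10^5 mm⁴
I = 1.127×10^-7 m⁴
At the buckling limit P_cr = P = 7.280×10^4 N
From P_cr = π²EI/(K·L)²:  L = (1/K)·√(π²EI/P_cr) = (1/0.5)·√(π²×9.77×10^10×1.127×10^-7/7.280×10^4)
L = 2.44 m

L_max ≈ 2.44 m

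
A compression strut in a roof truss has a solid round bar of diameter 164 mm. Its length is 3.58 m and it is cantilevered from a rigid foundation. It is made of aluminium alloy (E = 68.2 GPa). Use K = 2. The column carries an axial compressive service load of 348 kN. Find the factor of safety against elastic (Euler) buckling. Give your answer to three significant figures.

n ≈ 1.34

I = πd⁴/64 = π×164⁴/64 = 3.551×10^7 mm⁴
I = 3.551×10^7 mm⁴ = 3.551×10^-5 m⁴
Effective length L_e = K·L = 2 × 3.58 = 7.160 m
P_cr = π²EI / L_e² = π² × 68.2×10⁹ × 3.551×10^-5 / 7.160² = 4.662×10^5 N
Factor of safety n = P_cr / P = 466.23 / 348 = 1.34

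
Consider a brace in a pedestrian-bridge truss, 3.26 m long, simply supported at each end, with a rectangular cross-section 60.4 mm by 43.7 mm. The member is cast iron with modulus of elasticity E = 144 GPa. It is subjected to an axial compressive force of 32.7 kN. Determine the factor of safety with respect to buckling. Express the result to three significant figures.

Buckling occurs about the weak axis: I_min = h·b³/12 with b = 43.7 mm (the shorter side).
I_min = 60.4×43.7³/12 = 4.200×10^5 mm⁴
I = 4.200×10^5 mm⁴ = 4.200×10^-7 m⁴
Effective length L_e = K·L = 1 × 3.26 = 3.260 m
P_cr = π²EI / L_e² = π² × 144×10⁹ × 4.200×10^-7 / 3.260² = 5.617×10^4 N
Factor of safety n = P_cr / P = 56.173 / 32.7 = 1.72

n ≈ 1.72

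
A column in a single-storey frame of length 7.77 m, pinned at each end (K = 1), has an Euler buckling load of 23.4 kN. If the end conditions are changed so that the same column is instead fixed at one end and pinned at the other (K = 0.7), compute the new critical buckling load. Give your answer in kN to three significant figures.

P_cr ∝ 1/K², so P_cr,new = P_cr,old × (K_old/K_new)² = 23.4 × (1/0.7)²
= 23.4 × 2.041 = 47.8 kN

P_cr ≈ 47.8 kN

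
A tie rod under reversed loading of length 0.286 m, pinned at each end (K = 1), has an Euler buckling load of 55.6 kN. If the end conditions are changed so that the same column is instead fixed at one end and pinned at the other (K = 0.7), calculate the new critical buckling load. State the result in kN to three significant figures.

P_cr ≈ 113 kN

P_cr ∝ 1/K², so P_cr,new = P_cr,old × (K_old/K_new)² = 55.6 × (1/0.7)²
= 55.6 × 2.041 = 113 kN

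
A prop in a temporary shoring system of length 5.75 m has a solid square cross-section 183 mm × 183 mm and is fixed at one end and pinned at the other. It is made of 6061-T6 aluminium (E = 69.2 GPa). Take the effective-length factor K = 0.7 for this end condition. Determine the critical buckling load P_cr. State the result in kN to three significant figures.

P_cr ≈ 3940 kN

I = a⁴/12 = 183⁴/12 = 9.346×10^7 mm⁴
I = 9.346×10^7 mm⁴ = 9.346×10^-5 m⁴
Effective length L_e = K·L = 0.7 × 5.75 = 4.025 m
P_cr = π²EI / L_e² = π² × 69.2×10⁹ × 9.346×10^-5 / 4.025² = 3.940×10^6 N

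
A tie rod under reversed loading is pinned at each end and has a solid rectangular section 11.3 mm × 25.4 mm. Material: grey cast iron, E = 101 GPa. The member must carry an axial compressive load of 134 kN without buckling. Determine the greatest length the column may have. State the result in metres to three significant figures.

L_max ≈ 0.151 m

Buckling occurs about the weak axis: I_min = h·b³/12 with b = 11.3 mm (the shorter side).
I_min = 25.4×11.3³/12 = 3.054×10^3 mm⁴
I = 3.054×10^-9 m⁴
At the buckling limit P_cr = P = 1.340×10^5 N
From P_cr = π²EI/(K·L)²:  L = (1/K)·√(π²EI/P_cr) = (1/1)·√(π²×1.01×10^11×3.054×10^-9/1.340×10^5)
L = 0.151 m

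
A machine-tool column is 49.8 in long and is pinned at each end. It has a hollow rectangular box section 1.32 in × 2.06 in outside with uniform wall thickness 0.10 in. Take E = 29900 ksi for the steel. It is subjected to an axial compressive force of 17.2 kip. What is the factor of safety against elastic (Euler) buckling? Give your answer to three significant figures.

Inner dimensions: h_i = 2.06 − 2×0.10 = 1.860 in, b_i = 1.32 − 2×0.10 = 1.120 in
Weak-axis I_min = (h_o·b_o³ − h_i·b_i³)/12 with b_o = 1.32, b_i = 1.120 in (shorter outer/inner sides).
I_min = (2.06×1.32³ − 1.860×1.120³)/12 = 0.1771 in⁴
Effective length L_e = K·L = 1 × 49.8 = 49.80 in
P_cr = π²EI / L_e² = π² × 29900×10³ × 0.1771 / 49.80² = 2.107×10^4 lb
Factor of safety n = P_cr / P = 21.069 / 17.2 = 1.22

n ≈ 1.22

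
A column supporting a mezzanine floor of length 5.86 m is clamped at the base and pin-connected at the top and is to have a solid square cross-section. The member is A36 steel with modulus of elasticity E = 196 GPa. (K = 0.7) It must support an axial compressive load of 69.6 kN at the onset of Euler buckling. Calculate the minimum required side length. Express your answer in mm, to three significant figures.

a ≈ 51.9 mm

L_e = K·L = 0.7 × 5.86 = 4.102 m
Required I = P_cr·L_e²/(π²E) = 6.960×10^4 × 4.102² / (π² × 1.96×10^11) = 6.054×10^-7 m⁴
I_req = 6.054×10^5 mm⁴
Solid square: I = a⁴/12  ⇒  a = (12I)^(1/4) = (12×6.054×10^5)^(1/4) = 51.9 mm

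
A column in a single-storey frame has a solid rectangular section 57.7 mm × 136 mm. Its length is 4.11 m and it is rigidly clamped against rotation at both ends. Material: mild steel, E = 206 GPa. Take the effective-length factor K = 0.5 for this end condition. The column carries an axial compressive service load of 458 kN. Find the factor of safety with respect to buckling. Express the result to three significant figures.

n ≈ 2.29

Buckling occurs about the weak axis: I_min = h·b³/12 with b = 57.7 mm (the shorter side).
I_min = 136×57.7³/12 = 2.177×10^6 mm⁴
I = 2.177×10^6 mm⁴ = 2.177×10^-6 m⁴
Effective length L_e = K·L = 0.5 × 4.11 = 2.055 m
P_cr = π²EI / L_e² = π² × 206×10⁹ × 2.177×10^-6 / 2.055² = 1.048×10^6 N
Factor of safety n = P_cr / P = 1048.2 / 458 = 2.29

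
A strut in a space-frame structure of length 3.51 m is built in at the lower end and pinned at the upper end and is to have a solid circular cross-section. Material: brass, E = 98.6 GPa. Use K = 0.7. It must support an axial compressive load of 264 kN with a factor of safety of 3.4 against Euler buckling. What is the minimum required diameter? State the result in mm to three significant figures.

Required P_cr = n·P = 3.4 × 264 = 897.6 kN
L_e = K·L = 0.7 × 3.51 = 2.457 m
Required I = P_cr·L_e²/(π²E) = 8.976×10^5 × 2.457² / (π² × 9.86×10^10) = 5.568×10^-6 m⁴
I_req = 5.568×10^6 mm⁴
Solid circle: I = πd⁴/64  ⇒  d = (64I/π)^(1/4) = (64×5.568×10^6/π)^(1/4) = 103 mm

d ≈ 103 mm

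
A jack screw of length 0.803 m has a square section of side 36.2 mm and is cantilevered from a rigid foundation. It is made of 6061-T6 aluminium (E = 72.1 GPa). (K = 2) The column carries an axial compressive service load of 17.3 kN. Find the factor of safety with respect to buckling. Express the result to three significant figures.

I = a⁴/12 = 36.2⁴/12 = 1.431×10^5 mm⁴
I = 1.431×10^5 mm⁴ = 1.431×10^-7 m⁴
Effective length L_e = K·L = 2 × 0.803 = 1.606 m
P_cr = π²EI / L_e² = π² × 72.1×10⁹ × 1.431×10^-7 / 1.606² = 3.948×10^4 N
Factor of safety n = P_cr / P = 39.482 / 17.3 = 2.28

n ≈ 2.28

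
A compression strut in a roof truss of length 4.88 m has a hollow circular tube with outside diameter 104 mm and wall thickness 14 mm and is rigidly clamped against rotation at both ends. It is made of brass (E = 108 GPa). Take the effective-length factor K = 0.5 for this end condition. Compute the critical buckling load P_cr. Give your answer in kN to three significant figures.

P_cr ≈ 735 kN

Inner diameter d_i = 104 − 2×14 = 76.00 mm
I = π(d_o⁴ − d_i⁴)/64 = π(104⁴ − 76.00⁴)/64 = 4.105×10^6 mm⁴
I = 4.105×10^6 mm⁴ = 4.105×10^-6 m⁴
Effective length L_e = K·L = 0.5 × 4.88 = 2.440 m
P_cr = π²EI / L_e² = π² × 108×10⁹ × 4.105×10^-6 / 2.440² = 7.349×10^5 N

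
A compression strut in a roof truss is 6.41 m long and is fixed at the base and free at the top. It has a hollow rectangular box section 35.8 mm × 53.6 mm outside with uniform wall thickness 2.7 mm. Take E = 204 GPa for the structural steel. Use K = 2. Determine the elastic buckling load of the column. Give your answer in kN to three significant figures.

P_cr ≈ 1.13 kN

Inner dimensions: h_i = 53.6 − 2×2.7 = 48.20 mm, b_i = 35.8 − 2×2.7 = 30.40 mm
Weak-axis I_min = (h_o·b_o³ − h_i·b_i³)/12 with b_o = 35.8, b_i = 30.40 mm (shorter outer/inner sides).
I_min = (53.6×35.8³ − 48.20×30.40³)/12 = 9.210×10^4 mm⁴
I = 9.210×10^4 mm⁴ = 9.210×10^-8 m⁴
Effective length L_e = K·L = 2 × 6.41 = 12.82 m
P_cr = π²EI / L_e² = π² × 204×10⁹ × 9.210×10^-8 / 12.82² = 1.128×10^3 N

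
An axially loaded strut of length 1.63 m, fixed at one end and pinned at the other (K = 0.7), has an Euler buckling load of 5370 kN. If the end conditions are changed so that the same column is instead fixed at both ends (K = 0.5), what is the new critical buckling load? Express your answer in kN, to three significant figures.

P_cr ∝ 1/K², so P_cr,new = P_cr,old × (K_old/K_new)² = 5370 × (0.7/0.5)²
= 5370 × 1.960 = 10500 kN

P_cr ≈ 10500 kN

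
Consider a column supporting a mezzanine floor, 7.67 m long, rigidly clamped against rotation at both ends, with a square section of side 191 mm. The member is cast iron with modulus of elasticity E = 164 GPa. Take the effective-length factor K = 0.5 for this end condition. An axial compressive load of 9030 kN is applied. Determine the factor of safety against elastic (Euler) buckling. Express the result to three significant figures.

I = a⁴/12 = 191⁴/12 = 1.109×10^8 mm⁴
I = 1.109×10^8 mm⁴ = 1.109×10^-4 m⁴
Effective length L_e = K·L = 0.5 × 7.67 = 3.835 m
P_cr = π²EI / L_e² = π² × 164×10⁹ × 1.109×10^-4 / 3.835² = 1.221×10^7 N
Factor of safety n = P_cr / P = 12206 / 9030 = 1.35

n ≈ 1.35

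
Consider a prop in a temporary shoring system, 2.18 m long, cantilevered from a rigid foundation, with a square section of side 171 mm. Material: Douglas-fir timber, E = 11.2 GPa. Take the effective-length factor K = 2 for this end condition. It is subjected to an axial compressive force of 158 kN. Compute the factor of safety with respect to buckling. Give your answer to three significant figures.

n ≈ 2.62

I = a⁴/12 = 171⁴/12 = 7.125×10^7 mm⁴
I = 7.125×10^7 mm⁴ = 7.125×10^-5 m⁴
Effective length L_e = K·L = 2 × 2.18 = 4.360 m
P_cr = π²EI / L_e² = π² × 11.2×10⁹ × 7.125×10^-5 / 4.360² = 4.143×10^5 N
Factor of safety n = P_cr / P = 414.33 / 158 = 2.62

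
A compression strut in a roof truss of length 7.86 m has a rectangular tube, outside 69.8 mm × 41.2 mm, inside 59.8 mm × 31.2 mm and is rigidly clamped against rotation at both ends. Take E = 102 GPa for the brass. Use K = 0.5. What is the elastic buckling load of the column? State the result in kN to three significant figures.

Weak-axis I_min = (h_o·b_o³ − h_i·b_i³)/12 with b_o = 41.2, b_i = 31.20 mm (shorter outer/inner sides).
I_min = (69.8×41.2³ − 59.80×31.20³)/12 = 2.554×10^5 mm⁴
I = 2.554×10^5 mm⁴ = 2.554×10^-7 m⁴
Effective length L_e = K·L = 0.5 × 7.86 = 3.930 m
P_cr = π²EI / L_e² = π² × 102×10⁹ × 2.554×10^-7 / 3.930² = 1.665×10^4 N

P_cr ≈ 16.6 kN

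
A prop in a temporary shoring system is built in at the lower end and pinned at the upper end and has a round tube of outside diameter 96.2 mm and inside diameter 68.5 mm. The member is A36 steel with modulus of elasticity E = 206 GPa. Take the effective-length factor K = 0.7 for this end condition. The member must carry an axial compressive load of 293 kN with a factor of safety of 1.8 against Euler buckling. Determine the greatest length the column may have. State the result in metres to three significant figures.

L_max ≈ 4.96 m

d_o = 96.2 mm, d_i = 68.5 mm
I = π(d_o⁴ − d_i⁴)/64 = π(96.2⁴ − 68.50⁴)/64 = 3.123×10^6 mm⁴
I = 3.123×10^-6 m⁴
Required critical load P_cr = n·P = 1.8 × 293 = 527.4 kN = 5.274×10^5 N
From P_cr = π²EI/(K·L)²:  L = (1/K)·√(π²EI/P_cr) = (1/0.7)·√(π²×2.06×10^11×3.123×10^-6/5.274×10^5)
L = 4.96 m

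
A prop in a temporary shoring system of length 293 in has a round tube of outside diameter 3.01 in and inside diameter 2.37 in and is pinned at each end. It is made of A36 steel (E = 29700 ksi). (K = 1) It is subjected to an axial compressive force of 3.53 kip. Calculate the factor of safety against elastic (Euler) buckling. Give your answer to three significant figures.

d_o = 3.01 in, d_i = 2.37 in
I = π(d_o⁴ − d_i⁴)/64 = π(3.01⁴ − 2.370⁴)/64 = 2.481 in⁴
Effective length L_e = K·L = 1 × 293 = 293.0 in
P_cr = π²EI / L_e² = π² × 29700×10³ × 2.481 / 293.0² = 8.470×10^3 lb
Factor of safety n = P_cr / P = 8.4701 / 3.53 = 2.40

n ≈ 2.40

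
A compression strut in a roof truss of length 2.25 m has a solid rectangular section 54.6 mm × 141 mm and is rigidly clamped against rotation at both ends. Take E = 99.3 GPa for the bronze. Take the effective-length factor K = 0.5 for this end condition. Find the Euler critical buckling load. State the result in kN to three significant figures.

P_cr ≈ 1480 kN

Buckling occurs about the weak axis: I_min = h·b³/12 with b = 54.6 mm (the shorter side).
I_min = 141×54.6³/12 = 1.913×10^6 mm⁴
I = 1.913×10^6 mm⁴ = 1.913×10^-6 m⁴
Effective length L_e = K·L = 0.5 × 2.25 = 1.125 m
P_cr = π²EI / L_e² = π² × 99.3×10⁹ × 1.913×10^-6 / 1.125² = 1.481×10^6 N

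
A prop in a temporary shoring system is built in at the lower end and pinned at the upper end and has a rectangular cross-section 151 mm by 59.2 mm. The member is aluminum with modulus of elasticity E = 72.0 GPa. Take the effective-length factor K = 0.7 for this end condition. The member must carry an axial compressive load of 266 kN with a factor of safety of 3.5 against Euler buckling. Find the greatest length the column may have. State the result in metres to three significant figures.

L_max ≈ 2.02 m

Buckling occurs about the weak axis: I_min = h·b³/12 with b = 59.2 mm (the shorter side).
I_min = 151×59.2³/12 = 2.611×10^6 mm⁴
I = 2.611×10^-6 m⁴
Required critical load P_cr = n·P = 3.5 × 266 = 931.0 kN = 9.310×10^5 N
From P_cr = π²EI/(K·L)²:  L = (1/K)·√(π²EI/P_cr) = (1/0.7)·√(π²×7.20×10^10×2.611×10^-6/9.310×10^5)
L = 2.02 m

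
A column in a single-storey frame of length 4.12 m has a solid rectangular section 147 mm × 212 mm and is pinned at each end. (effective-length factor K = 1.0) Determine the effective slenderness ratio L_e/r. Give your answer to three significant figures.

λ ≈ 97.1

Buckling occurs about the weak axis: I_min = h·b³/12 with b = 147 mm (the shorter side).
I_min = 212×147³/12 = 5.612×10^7 mm⁴
A = 3.116×10^4 mm²;  r_min = √(I/A) = √(5.612×10^7/3.116×10^4) = 42.44 mm
L_e = K·L = 1 × 4.12 m = 4.120 m = 4120.0 mm
λ = L_e / r_min = 4120.0 / 42.44 = 97.1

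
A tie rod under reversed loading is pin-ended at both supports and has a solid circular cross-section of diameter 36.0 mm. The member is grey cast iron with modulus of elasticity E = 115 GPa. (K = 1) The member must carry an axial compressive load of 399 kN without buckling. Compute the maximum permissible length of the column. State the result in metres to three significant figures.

L_max ≈ 0.484 m

I = πd⁴/64 = π×36.0⁴/64 = 8.245×10^4 mm⁴
I = 8.245×10^-8 m⁴
At the buckling limit P_cr = P = 3.990×10^5 N
From P_cr = π²EI/(K·L)²:  L = (1/K)·√(π²EI/P_cr) = (1/1)·√(π²×1.15×10^11×8.245×10^-8/3.990×10^5)
L = 0.484 m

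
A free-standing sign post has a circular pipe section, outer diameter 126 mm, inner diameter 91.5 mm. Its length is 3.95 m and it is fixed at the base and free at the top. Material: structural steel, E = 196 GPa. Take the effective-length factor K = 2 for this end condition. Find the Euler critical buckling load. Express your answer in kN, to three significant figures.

d_o = 126 mm, d_i = 91.5 mm
I = π(d_o⁴ − d_i⁴)/64 = π(126⁴ − 91.50⁴)/64 = 8.932×10^6 mm⁴
I = 8.932×10^6 mm⁴ = 8.932×10^-6 m⁴
Effective length L_e = K·L = 2 × 3.95 = 7.900 m
P_cr = π²EI / L_e² = π² × 196×10⁹ × 8.932×10^-6 / 7.900² = 2.768×10^5 N

P_cr ≈ 277 kN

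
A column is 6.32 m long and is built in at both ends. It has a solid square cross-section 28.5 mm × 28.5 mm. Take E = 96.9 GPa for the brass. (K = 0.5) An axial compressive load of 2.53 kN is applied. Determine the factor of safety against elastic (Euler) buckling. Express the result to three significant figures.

n ≈ 2.08

I = a⁴/12 = 28.5⁴/12 = 5.498×10^4 mm⁴
I = 5.498×10^4 mm⁴ = 5.498×10^-8 m⁴
Effective length L_e = K·L = 0.5 × 6.32 = 3.160 m
P_cr = π²EI / L_e² = π² × 96.9×10⁹ × 5.498×10^-8 / 3.160² = 5.266×10^3 N
Factor of safety n = P_cr / P = 5.2656 / 2.53 = 2.08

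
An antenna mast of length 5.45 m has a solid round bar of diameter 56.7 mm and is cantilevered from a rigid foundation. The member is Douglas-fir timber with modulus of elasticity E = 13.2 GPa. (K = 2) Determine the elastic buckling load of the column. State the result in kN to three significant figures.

P_cr ≈ 0.556 kN

I = πd⁴/64 = π×56.7⁴/64 = 5.073×10^5 mm⁴
I = 5.073×10^5 mm⁴ = 5.073×10^-7 m⁴
Effective length L_e = K·L = 2 × 5.45 = 10.90 m
P_cr = π²EI / L_e² = π² × 13.2×10⁹ × 5.073×10^-7 / 10.90² = 556.3 N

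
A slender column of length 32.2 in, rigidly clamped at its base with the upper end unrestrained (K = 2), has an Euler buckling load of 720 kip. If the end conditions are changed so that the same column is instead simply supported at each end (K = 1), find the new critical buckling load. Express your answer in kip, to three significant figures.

P_cr ∝ 1/K², so P_cr,new = P_cr,old × (K_old/K_new)² = 720 × (2/1)²
= 720 × 4.000 = 2880 kip

P_cr ≈ 2880 kip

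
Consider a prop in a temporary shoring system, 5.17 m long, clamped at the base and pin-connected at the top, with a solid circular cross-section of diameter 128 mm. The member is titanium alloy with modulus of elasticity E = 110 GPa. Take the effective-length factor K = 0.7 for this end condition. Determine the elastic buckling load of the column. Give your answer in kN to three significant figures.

P_cr ≈ 1090 kN

I = πd⁴/64 = π×128⁴/64 = 1.318×10^7 mm⁴
I = 1.318×10^7 mm⁴ = 1.318×10^-5 m⁴
Effective length L_e = K·L = 0.7 × 5.17 = 3.619 m
P_cr = π²EI / L_e² = π² × 110×10⁹ × 1.318×10^-5 / 3.619² = 1.092×10^6 N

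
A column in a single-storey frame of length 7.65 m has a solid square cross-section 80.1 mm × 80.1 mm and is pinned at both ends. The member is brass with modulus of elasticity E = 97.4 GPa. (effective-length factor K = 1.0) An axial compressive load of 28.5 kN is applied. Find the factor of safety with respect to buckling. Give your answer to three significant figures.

n ≈ 1.98

I = a⁴/12 = 80.1⁴/12 = 3.430×10^6 mm⁴
I = 3.430×10^6 mm⁴ = 3.430×10^-6 m⁴
Effective length L_e = K·L = 1 × 7.65 = 7.650 m
P_cr = π²EI / L_e² = π² × 97.4×10⁹ × 3.430×10^-6 / 7.650² = 5.635×10^4 N
Factor of safety n = P_cr / P = 56.349 / 28.5 = 1.98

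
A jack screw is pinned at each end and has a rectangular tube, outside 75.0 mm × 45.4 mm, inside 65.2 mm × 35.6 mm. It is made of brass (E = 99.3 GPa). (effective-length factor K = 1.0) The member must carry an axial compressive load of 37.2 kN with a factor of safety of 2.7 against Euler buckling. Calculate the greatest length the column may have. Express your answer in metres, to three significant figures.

Weak-axis I_min = (h_o·b_o³ − h_i·b_i³)/12 with b_o = 45.4, b_i = 35.60 mm (shorter outer/inner sides).
I_min = (75.0×45.4³ − 65.20×35.60³)/12 = 3.397×10^5 mm⁴
I = 3.397×10^-7 m⁴
Required critical load P_cr = n·P = 2.7 × 37.2 = 100.4 kN = 1.004×10^5 N
From P_cr = π²EI/(K·L)²:  L = (1/K)·√(π²EI/P_cr) = (1/1)·√(π²×9.93×10^10×3.397×10^-7/1.004×10^5)
L = 1.82 m

L_max ≈ 1.82 m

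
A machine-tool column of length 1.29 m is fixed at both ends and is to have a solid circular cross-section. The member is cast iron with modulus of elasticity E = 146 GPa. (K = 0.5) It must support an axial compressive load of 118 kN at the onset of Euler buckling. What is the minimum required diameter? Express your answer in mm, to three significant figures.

d ≈ 28.9 mm

L_e = K·L = 0.5 × 1.29 = 0.6450 m
Required I = P_cr·L_e²/(π²E) = 1.180×10^5 × 0.6450² / (π² × 1.46×10^11) = 3.407×10^-8 m⁴
I_req = 3.407×10^4 mm⁴
Solid circle: I = πd⁴/64  ⇒  d = (64I/π)^(1/4) = (64×3.407×10^4/π)^(1/4) = 28.9 mm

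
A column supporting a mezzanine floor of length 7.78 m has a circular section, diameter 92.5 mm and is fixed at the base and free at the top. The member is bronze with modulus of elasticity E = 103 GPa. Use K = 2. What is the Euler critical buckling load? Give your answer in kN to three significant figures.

I = πd⁴/64 = π×92.5⁴/64 = 3.594×10^6 mm⁴
I = 3.594×10^6 mm⁴ = 3.594×10^-6 m⁴
Effective length L_e = K·L = 2 × 7.78 = 15.56 m
P_cr = π²EI / L_e² = π² × 103×10⁹ × 3.594×10^-6 / 15.56² = 1.509×10^4 N

P_cr ≈ 15.1 kN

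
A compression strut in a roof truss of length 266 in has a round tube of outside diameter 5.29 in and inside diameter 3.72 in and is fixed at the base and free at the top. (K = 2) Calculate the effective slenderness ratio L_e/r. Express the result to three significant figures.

d_o = 5.29 in, d_i = 3.72 in
I = π(d_o⁴ − d_i⁴)/64 = π(5.29⁴ − 3.720⁴)/64 = 29.04 in⁴
A = 11.11 in²;  r_min = √(I/A) = √(29.04/11.11) = 1.617 in
L_e = K·L = 2 × 266 = 532.0 in
λ = L_e / r_min = 532.00 / 1.617 = 329

λ ≈ 329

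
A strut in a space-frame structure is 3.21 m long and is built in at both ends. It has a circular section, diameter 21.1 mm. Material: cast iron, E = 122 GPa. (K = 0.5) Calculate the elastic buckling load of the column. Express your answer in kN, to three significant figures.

I = πd⁴/64 = π×21.1⁴/64 = 9.730×10^3 mm⁴
I = 9.730×10^3 mm⁴ = 9.730×10^-9 m⁴
Effective length L_e = K·L = 0.5 × 3.21 = 1.605 m
P_cr = π²EI / L_e² = π² × 122×10⁹ × 9.730×10^-9 / 1.605² = 4.548×10^3 N

P_cr ≈ 4.55 kN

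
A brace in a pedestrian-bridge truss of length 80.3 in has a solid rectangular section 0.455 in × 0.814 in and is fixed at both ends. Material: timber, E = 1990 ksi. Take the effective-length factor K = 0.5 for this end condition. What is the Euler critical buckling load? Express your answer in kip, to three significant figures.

Buckling occurs about the weak axis: I_min = h·b³/12 with b = 0.455 in (the shorter side).
I_min = 0.814×0.455³/12 = 6.390×10^-3 in⁴
Effective length L_e = K·L = 0.5 × 80.3 = 40.15 in
P_cr = π²EI / L_e² = π² × 1990×10³ × 6.390×10^-3 / 40.15² = 77.85 lb

P_cr ≈ 0.0779 kip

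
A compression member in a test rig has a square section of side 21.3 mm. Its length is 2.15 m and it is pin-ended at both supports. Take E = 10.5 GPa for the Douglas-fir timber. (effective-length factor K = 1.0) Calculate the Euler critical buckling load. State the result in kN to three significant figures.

I = a⁴/12 = 21.3⁴/12 = 1.715×10^4 mm⁴
I = 1.715×10^4 mm⁴ = 1.715×10^-8 m⁴
Effective length L_e = K·L = 1 × 2.15 = 2.150 m
P_cr = π²EI / L_e² = π² × 10.5×10⁹ × 1.715×10^-8 / 2.150² = 384.5 N

P_cr ≈ 0.385 kN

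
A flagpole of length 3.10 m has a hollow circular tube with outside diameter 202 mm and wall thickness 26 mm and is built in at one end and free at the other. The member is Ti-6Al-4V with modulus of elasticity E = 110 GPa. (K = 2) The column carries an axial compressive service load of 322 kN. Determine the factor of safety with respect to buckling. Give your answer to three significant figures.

n ≈ 4.99

Inner diameter d_i = 202 − 2×26 = 150.0 mm
I = π(d_o⁴ − d_i⁴)/64 = π(202⁴ − 150.0⁴)/64 = 5.688×10^7 mm⁴
I = 5.688×10^7 mm⁴ = 5.688×10^-5 m⁴
Effective length L_e = K·L = 2 × 3.10 = 6.200 m
P_cr = π²EI / L_e² = π² × 110×10⁹ × 5.688×10^-5 / 6.200² = 1.606×10^6 N
Factor of safety n = P_cr / P = 1606.4 / 322 = 4.99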